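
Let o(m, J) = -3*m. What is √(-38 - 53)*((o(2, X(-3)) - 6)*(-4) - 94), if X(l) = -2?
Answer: -46*I*√91 ≈ -438.81*I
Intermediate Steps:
√(-38 - 53)*((o(2, X(-3)) - 6)*(-4) - 94) = √(-38 - 53)*((-3*2 - 6)*(-4) - 94) = √(-91)*((-6 - 6)*(-4) - 94) = (I*√91)*(-12*(-4) - 94) = (I*√91)*(48 - 94) = (I*√91)*(-46) = -46*I*√91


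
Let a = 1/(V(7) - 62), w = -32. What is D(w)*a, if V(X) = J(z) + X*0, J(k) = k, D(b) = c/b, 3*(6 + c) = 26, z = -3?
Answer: 1/780 ≈ 0.0012821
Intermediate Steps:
c = 8/3 (c = -6 + (⅓)*26 = -6 + 26/3 = 8/3 ≈ 2.6667)
D(b) = 8/(3*b)
V(X) = -3 (V(X) = -3 + X*0 = -3 + 0 = -3)
a = -1/65 (a = 1/(-3 - 62) = 1/(-65) = -1/65 ≈ -0.015385)
D(w)*a = ((8/3)/(-32))*(-1/65) = ((8/3)*(-1/32))*(-1/65) = -1/12*(-1/65) = 1/780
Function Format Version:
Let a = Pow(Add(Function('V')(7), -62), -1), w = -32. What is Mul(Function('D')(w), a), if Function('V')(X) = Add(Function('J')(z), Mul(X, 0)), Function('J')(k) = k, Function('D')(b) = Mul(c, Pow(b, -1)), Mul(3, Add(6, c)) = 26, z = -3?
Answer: Rational(1, 780) ≈ 0.0012821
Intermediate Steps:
c = Rational(8, 3) (c = Add(-6, Mul(Rational(1, 3), 26)) = Add(-6, Rational(26, 3)) = Rational(8, 3) ≈ 2.6667)
Function('D')(b) = Mul(Rational(8, 3), Pow(b, -1))
Function('V')(X) = -3 (Function('V')(X) = Add(-3, Mul(X, 0)) = Add(-3, 0) = -3)
a = Rational(-1, 65) (a = Pow(Add(-3, -62), -1) = Pow(-65, -1) = Rational(-1, 65) ≈ -0.015385)
Mul(Function('D')(w), a) = Mul(Mul(Rational(8, 3), Pow(-32, -1)), Rational(-1, 65)) = Mul(Mul(Rational(8, 3), Rational(-1, 32)), Rational(-1, 65)) = Mul(Rational(-1, 12), Rational(-1, 65)) = Rational(1, 780)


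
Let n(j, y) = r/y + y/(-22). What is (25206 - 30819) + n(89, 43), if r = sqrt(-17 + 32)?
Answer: -123529/22 + sqrt(15)/43 ≈ -5614.9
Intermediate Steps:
r = sqrt(15) ≈ 3.8730
n(j, y) = -y/22 + sqrt(15)/y (n(j, y) = sqrt(15)/y + y/(-22) = sqrt(15)/y + y*(-1/22) = sqrt(15)/y - y/22 = -y/22 + sqrt(15)/y)
(25206 - 30819) + n(89, 43) = (25206 - 30819) + (-1/22*43 + sqrt(15)/43) = -5613 + (-43/22 + sqrt(15)*(1/43)) = -5613 + (-43/22 + sqrt(15)/43) = -123529/22 + sqrt(15)/43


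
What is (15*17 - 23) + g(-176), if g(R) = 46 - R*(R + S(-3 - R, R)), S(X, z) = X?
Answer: -250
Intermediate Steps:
g(R) = 46 + 3*R (g(R) = 46 - R*(R + (-3 - R)) = 46 - R*(-3) = 46 - (-3)*R = 46 + 3*R)
(15*17 - 23) + g(-176) = (15*17 - 23) + (46 + 3*(-176)) = (255 - 23) + (46 - 528) = 232 - 482 = -250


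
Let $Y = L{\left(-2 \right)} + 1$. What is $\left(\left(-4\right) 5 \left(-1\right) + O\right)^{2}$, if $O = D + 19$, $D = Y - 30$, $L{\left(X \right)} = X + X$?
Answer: $36$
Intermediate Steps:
$L{\left(X \right)} = 2 X$
$Y = -3$ ($Y = 2 \left(-2\right) + 1 = -4 + 1 = -3$)
$D = -33$ ($D = -3 - 30 = -33$)
$O = -14$ ($O = -33 + 19 = -14$)
$\left(\left(-4\right) 5 \left(-1\right) + O\right)^{2} = \left(\left(-4\right) 5 \left(-1\right) - 14\right)^{2} = \left(\left(-20\right) \left(-1\right) - 14\right)^{2} = \left(20 - 14\right)^{2} = 6^{2} = 36$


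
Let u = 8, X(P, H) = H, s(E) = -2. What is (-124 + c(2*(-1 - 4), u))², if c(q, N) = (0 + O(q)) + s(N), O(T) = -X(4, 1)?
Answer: 16129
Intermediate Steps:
O(T) = -1 (O(T) = -1*1 = -1)
c(q, N) = -3 (c(q, N) = (0 - 1) - 2 = -1 - 2 = -3)
(-124 + c(2*(-1 - 4), u))² = (-124 - 3)² = (-127)² = 16129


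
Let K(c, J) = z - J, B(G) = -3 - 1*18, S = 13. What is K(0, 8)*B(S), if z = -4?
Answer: 252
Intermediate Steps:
B(G) = -21 (B(G) = -3 - 18 = -21)
K(c, J) = -4 - J
K(0, 8)*B(S) = (-4 - 1*8)*(-21) = (-4 - 8)*(-21) = -12*(-21) = 252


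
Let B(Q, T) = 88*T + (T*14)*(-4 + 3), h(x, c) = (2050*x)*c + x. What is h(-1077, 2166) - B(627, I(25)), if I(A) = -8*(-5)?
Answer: -4782207137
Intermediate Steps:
I(A) = 40
h(x, c) = x + 2050*c*x (h(x, c) = 2050*c*x + x = x + 2050*c*x)
B(Q, T) = 74*T (B(Q, T) = 88*T + (14*T)*(-1) = 88*T - 14*T = 74*T)
h(-1077, 2166) - B(627, I(25)) = -1077*(1 + 2050*2166) - 74*40 = -1077*(1 + 4440300) - 1*2960 = -1077*4440301 - 2960 = -4782204177 - 2960 = -4782207137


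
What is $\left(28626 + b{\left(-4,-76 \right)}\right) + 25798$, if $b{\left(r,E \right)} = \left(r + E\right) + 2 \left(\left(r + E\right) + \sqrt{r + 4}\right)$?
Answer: $54184$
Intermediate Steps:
$b{\left(r,E \right)} = 2 \sqrt{4 + r} + 3 E + 3 r$ ($b{\left(r,E \right)} = \left(E + r\right) + 2 \left(\left(E + r\right) + \sqrt{4 + r}\right) = \left(E + r\right) + 2 \left(E + r + \sqrt{4 + r}\right) = \left(E + r\right) + \left(2 E + 2 r + 2 \sqrt{4 + r}\right) = 2 \sqrt{4 + r} + 3 E + 3 r$)
$\left(28626 + b{\left(-4,-76 \right)}\right) + 25798 = \left(28626 + \left(2 \sqrt{4 - 4} + 3 \left(-76\right) + 3 \left(-4\right)\right)\right) + 25798 = \left(28626 - \left(240 + 0\right)\right) + 25798 = \left(28626 - 240\right) + 25798 = 28386 + 25798 = 54184$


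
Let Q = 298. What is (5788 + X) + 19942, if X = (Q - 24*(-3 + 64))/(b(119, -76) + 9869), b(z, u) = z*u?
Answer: 1929644/75 ≈ 25729.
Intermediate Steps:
b(z, u) = u*z
X = -106/75 (X = (298 - 24*(-3 + 64))/(-76*119 + 9869) = (298 - 24*61)/(-9044 + 9869) = (298 - 1464)/825 = -1166*1/825 = -106/75 ≈ -1.4133)
(5788 + X) + 19942 = (5788 - 106/75) + 19942 = 433994/75 + 19942 = 1929644/75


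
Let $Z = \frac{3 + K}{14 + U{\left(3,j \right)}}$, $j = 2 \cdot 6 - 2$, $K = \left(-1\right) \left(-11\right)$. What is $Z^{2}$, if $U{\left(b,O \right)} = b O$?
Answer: $\frac{49}{484} \approx 0.10124$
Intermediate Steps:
$K = 11$
$j = 10$ ($j = 12 - 2 = 10$)
$U{\left(b,O \right)} = O b$
$Z = \frac{7}{22}$ ($Z = \frac{3 + 11}{14 + 10 \cdot 3} = \frac{14}{14 + 30} = \frac{14}{44} = 14 \cdot \frac{1}{44} = \frac{7}{22} \approx 0.31818$)
$Z^{2} = \left(\frac{7}{22}\right)^{2} = \frac{49}{484}$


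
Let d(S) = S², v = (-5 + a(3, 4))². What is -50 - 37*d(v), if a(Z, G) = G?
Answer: -87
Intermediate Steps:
v = 1 (v = (-5 + 4)² = (-1)² = 1)
-50 - 37*d(v) = -50 - 37*1² = -50 - 37*1 = -50 - 37 = -87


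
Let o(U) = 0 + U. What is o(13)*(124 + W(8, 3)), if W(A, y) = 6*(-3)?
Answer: 1378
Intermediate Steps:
W(A, y) = -18
o(U) = U
o(13)*(124 + W(8, 3)) = 13*(124 - 18) = 13*106 = 1378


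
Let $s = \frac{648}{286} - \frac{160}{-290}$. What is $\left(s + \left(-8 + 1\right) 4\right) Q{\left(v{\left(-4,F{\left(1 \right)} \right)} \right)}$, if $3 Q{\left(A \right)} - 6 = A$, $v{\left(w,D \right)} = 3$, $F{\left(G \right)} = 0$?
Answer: $- \frac{313296}{4147} \approx -75.548$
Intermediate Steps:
$Q{\left(A \right)} = 2 + \frac{A}{3}$
$s = \frac{11684}{4147}$ ($s = 648 \cdot \frac{1}{286} - - \frac{16}{29} = \frac{324}{143} + \frac{16}{29} = \frac{11684}{4147} \approx 2.8175$)
$\left(s + \left(-8 + 1\right) 4\right) Q{\left(v{\left(-4,F{\left(1 \right)} \right)} \right)} = \left(\frac{11684}{4147} + \left(-8 + 1\right) 4\right) \left(2 + \frac{1}{3} \cdot 3\right) = \left(\frac{11684}{4147} - 28\right) \left(2 + 1\right) = \left(\frac{11684}{4147} - 28\right) 3 = \left(- \frac{104432}{4147}\right) 3 = - \frac{313296}{4147}$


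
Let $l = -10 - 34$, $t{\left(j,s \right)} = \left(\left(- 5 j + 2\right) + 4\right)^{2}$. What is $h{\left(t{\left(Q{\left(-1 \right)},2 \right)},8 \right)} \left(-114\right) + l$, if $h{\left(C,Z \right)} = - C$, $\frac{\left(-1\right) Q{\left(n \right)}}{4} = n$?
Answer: $22300$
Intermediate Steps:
$Q{\left(n \right)} = - 4 n$
$t{\left(j,s \right)} = \left(6 - 5 j\right)^{2}$ ($t{\left(j,s \right)} = \left(\left(2 - 5 j\right) + 4\right)^{2} = \left(6 - 5 j\right)^{2}$)
$l = -44$
$h{\left(t{\left(Q{\left(-1 \right)},2 \right)},8 \right)} \left(-114\right) + l = - \left(-6 + 5 \left(\left(-4\right) \left(-1\right)\right)\right)^{2} \left(-114\right) - 44 = - \left(-6 + 5 \cdot 4\right)^{2} \left(-114\right) - 44 = - \left(-6 + 20\right)^{2} \left(-114\right) - 44 = - 14^{2} \left(-114\right) - 44 = \left(-1\right) 196 \left(-114\right) - 44 = \left(-196\right) \left(-114\right) - 44 = 22344 - 44 = 22300$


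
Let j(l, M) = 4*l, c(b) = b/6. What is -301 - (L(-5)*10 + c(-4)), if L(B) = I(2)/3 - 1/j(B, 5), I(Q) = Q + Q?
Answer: -1885/6 ≈ -314.17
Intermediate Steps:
c(b) = b/6 (c(b) = b*(1/6) = b/6)
I(Q) = 2*Q
L(B) = 4/3 - 1/(4*B) (L(B) = (2*2)/3 - 1/(4*B) = 4*(1/3) - 1/(4*B) = 4/3 - 1/(4*B))
-301 - (L(-5)*10 + c(-4)) = -301 - (((1/12)*(-3 + 16*(-5))/(-5))*10 + (1/6)*(-4)) = -301 - (((1/12)*(-1/5)*(-3 - 80))*10 - 2/3) = -301 - (((1/12)*(-1/5)*(-83))*10 - 2/3) = -301 - ((83/60)*10 - 2/3) = -301 - (83/6 - 2/3) = -301 - 1*79/6 = -301 - 79/6 = -1885/6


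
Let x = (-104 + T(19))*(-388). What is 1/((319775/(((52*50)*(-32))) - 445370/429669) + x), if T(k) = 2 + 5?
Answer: 1429938432/53810184739213 ≈ 2.6574e-5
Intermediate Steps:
T(k) = 7
x = 37636 (x = (-104 + 7)*(-388) = -97*(-388) = 37636)
1/((319775/(((52*50)*(-32))) - 445370/429669) + x) = 1/((319775/(((52*50)*(-32))) - 445370/429669) + 37636) = 1/((319775/((2600*(-32))) - 445370*1/429669) + 37636) = 1/((319775/(-83200) - 445370/429669) + 37636) = 1/((319775*(-1/83200) - 445370/429669) + 37636) = 1/((-12791/3328 - 445370/429669) + 37636) = 1/(-6978087539/1429938432 + 37636) = 1/(53810184739213/1429938432) = 1429938432/53810184739213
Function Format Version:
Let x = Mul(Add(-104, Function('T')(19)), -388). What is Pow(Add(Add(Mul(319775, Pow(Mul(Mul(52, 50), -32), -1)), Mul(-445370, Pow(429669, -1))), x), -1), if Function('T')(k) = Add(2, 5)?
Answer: Rational(1429938432, 53810184739213) ≈ 2.6574e-5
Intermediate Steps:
Function('T')(k) = 7
x = 37636 (x = Mul(Add(-104, 7), -388) = Mul(-97, -388) = 37636)
Pow(Add(Add(Mul(319775, Pow(Mul(Mul(52, 50), -32), -1)), Mul(-445370, Pow(429669, -1))), x), -1) = Pow(Add(Add(Mul(319775, Pow(Mul(Mul(52, 50), -32), -1)), Mul(-445370, Pow(429669, -1))), 37636), -1) = Pow(Add(Add(Mul(319775, Pow(Mul(2600, -32), -1)), Mul(-445370, Rational(1, 429669))), 37636), -1) = Pow(Add(Add(Mul(319775, Pow(-83200, -1)), Rational(-445370, 429669)), 37636), -1) = Pow(Add(Add(Mul(319775, Rational(-1, 83200)), Rational(-445370, 429669)), 37636), -1) = Pow(Add(Add(Rational(-12791, 3328), Rational(-445370, 429669)), 37636), -1) = Pow(Add(Rational(-6978087539, 1429938432), 37636), -1) = Pow(Rational(53810184739213, 1429938432), -1) = Rational(1429938432, 53810184739213)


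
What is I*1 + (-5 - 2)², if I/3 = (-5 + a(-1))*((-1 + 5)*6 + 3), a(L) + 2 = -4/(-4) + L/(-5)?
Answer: -2104/5 ≈ -420.80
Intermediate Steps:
a(L) = -1 - L/5 (a(L) = -2 + (-4/(-4) + L/(-5)) = -2 + (-4*(-¼) + L*(-⅕)) = -2 + (1 - L/5) = -1 - L/5)
I = -2349/5 (I = 3*((-5 + (-1 - ⅕*(-1)))*((-1 + 5)*6 + 3)) = 3*((-5 + (-1 + ⅕))*(4*6 + 3)) = 3*((-5 - ⅘)*(24 + 3)) = 3*(-29/5*27) = 3*(-783/5) = -2349/5 ≈ -469.80)
I*1 + (-5 - 2)² = -2349/5*1 + (-5 - 2)² = -2349/5 + (-7)² = -2349/5 + 49 = -2104/5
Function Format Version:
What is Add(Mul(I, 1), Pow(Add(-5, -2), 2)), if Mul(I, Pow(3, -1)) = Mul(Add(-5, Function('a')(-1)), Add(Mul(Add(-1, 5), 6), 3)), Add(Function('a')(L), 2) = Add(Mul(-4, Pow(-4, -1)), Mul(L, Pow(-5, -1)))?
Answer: Rational(-2104, 5) ≈ -420.80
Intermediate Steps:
Function('a')(L) = Add(-1, Mul(Rational(-1, 5), L)) (Function('a')(L) = Add(-2, Add(Mul(-4, Pow(-4, -1)), Mul(L, Pow(-5, -1)))) = Add(-2, Add(Mul(-4, Rational(-1, 4)), Mul(L, Rational(-1, 5)))) = Add(-2, Add(1, Mul(Rational(-1, 5), L))) = Add(-1, Mul(Rational(-1, 5), L)))
I = Rational(-2349, 5) (I = Mul(3, Mul(Add(-5, Add(-1, Mul(Rational(-1, 5), -1))), Add(Mul(Add(-1, 5), 6), 3))) = Mul(3, Mul(Add(-5, Add(-1, Rational(1, 5))), Add(Mul(4, 6), 3))) = Mul(3, Mul(Add(-5, Rational(-4, 5)), Add(24, 3))) = Mul(3, Mul(Rational(-29, 5), 27)) = Mul(3, Rational(-783, 5)) = Rational(-2349, 5) ≈ -469.80)
Add(Mul(I, 1), Pow(Add(-5, -2), 2)) = Add(Mul(Rational(-2349, 5), 1), Pow(Add(-5, -2), 2)) = Add(Rational(-2349, 5), Pow(-7, 2)) = Add(Rational(-2349, 5), 49) = Rational(-2104, 5)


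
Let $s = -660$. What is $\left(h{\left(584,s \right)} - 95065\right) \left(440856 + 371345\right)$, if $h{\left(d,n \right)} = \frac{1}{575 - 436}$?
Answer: $- \frac{10732451628834}{139} \approx -7.7212 \cdot 10^{10}$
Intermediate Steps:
$h{\left(d,n \right)} = \frac{1}{139}$
$\left(h{\left(584,s \right)} - 95065\right) \left(440856 + 371345\right) = \left(\frac{1}{139} - 95065\right) \left(440856 + 371345\right) = \left(- \frac{13214034}{139}\right) 812201 = - \frac{10732451628834}{139}$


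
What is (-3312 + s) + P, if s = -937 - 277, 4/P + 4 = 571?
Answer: -2566238/567 ≈ -4526.0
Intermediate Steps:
P = 4/567 (P = 4/(-4 + 571) = 4/567 ≈ 0.0070547)
s = -1214
(-3312 + s) + P = (-3312 - 1214) + 4/567 = -4526 + 4/567 = -2566238/567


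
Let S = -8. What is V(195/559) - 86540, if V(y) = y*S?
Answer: -3721340/43 ≈ -86543.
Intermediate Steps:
V(y) = -8*y (V(y) = y*(-8) = -8*y)
V(195/559) - 86540 = -1560/559 - 86540 = -8*15/43 - 86540 = -120/43 - 86540 = -3721340/43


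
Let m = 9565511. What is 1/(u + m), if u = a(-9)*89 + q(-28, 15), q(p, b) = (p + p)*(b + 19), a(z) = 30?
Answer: 1/9566277 ≈ 1.0453e-7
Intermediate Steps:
q(p, b) = 2*p*(19 + b) (q(p, b) = (2*p)*(19 + b) = 2*p*(19 + b))
u = 766 (u = 30*89 + 2*(-28)*(19 + 15) = 2670 + 2*(-28)*34 = 2670 - 1904 = 766)
1/(u + m) = 1/(766 + 9565511) = 1/9566277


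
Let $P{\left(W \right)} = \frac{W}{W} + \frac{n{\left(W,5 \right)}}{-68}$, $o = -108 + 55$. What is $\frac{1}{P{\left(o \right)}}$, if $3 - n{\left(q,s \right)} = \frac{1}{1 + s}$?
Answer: $\frac{24}{23} \approx 1.0435$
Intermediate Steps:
$n{\left(q,s \right)} = 3 - \frac{1}{1 + s}$
$o = -53$
$P{\left(W \right)} = \frac{23}{24}$ ($P{\left(W \right)} = \frac{W}{W} + \frac{\frac{1}{1 + 5} \left(2 + 3 \cdot 5\right)}{-68} = 1 + \frac{2 + 15}{6} \left(- \frac{1}{68}\right) = 1 + \frac{1}{6} \cdot 17 \left(- \frac{1}{68}\right) = 1 + \frac{17}{6} \left(- \frac{1}{68}\right) = 1 - \frac{1}{24} = \frac{23}{24}$)
$\frac{1}{P{\left(o \right)}} = \frac{1}{\frac{23}{24}} = \frac{24}{23}$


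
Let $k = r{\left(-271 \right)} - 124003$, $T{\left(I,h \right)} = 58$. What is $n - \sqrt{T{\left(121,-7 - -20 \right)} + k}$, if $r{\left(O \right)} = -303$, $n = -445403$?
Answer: $-445403 - 2 i \sqrt{31062} \approx -4.454 \cdot 10^{5} - 352.49 i$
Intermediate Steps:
$k = -124306$ ($k = -303 - 124003 = -124306$)
$n - \sqrt{T{\left(121,-7 - -20 \right)} + k} = -445403 - \sqrt{58 - 124306} = -445403 - \sqrt{-124248} = -445403 - 2 i \sqrt{31062}$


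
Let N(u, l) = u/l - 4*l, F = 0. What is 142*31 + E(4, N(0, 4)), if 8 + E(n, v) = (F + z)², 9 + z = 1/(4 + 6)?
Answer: 447321/100 ≈ 4473.2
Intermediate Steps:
z = -89/10 (z = -9 + 1/(4 + 6) = -9 + 1/10 = -9 + ⅒ = -89/10 ≈ -8.9000)
N(u, l) = -4*l + u/l
E(n, v) = 7121/100 (E(n, v) = -8 + (0 - 89/10)² = -8 + (-89/10)² = -8 + 7921/100 = 7121/100)
142*31 + E(4, N(0, 4)) = 142*31 + 7121/100 = 4402 + 7121/100 = 447321/100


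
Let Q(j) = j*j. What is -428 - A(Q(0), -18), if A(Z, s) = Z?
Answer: -428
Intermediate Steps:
Q(j) = j**2
-428 - A(Q(0), -18) = -428 - 1*0**2 = -428 - 1*0 = -428 + 0 = -428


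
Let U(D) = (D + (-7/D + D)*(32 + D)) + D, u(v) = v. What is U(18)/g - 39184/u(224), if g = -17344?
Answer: -191197295/1092672 ≈ -174.98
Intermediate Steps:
U(D) = 2*D + (32 + D)*(D - 7/D) (U(D) = (D + (D - 7/D)*(32 + D)) + D = (D + (32 + D)*(D - 7/D)) + D = 2*D + (32 + D)*(D - 7/D))
U(18)/g - 39184/u(224) = (-7 + 18**2 - 224/18 + 34*18)/(-17344) - 39184/224 = (-7 + 324 - 224*1/18 + 612)*(-1/17344) - 39184*1/224 = (-7 + 324 - 112/9 + 612)*(-1/17344) - 2449/14 = (8249/9)*(-1/17344) - 2449/14 = -8249/156096 - 2449/14 = -191197295/1092672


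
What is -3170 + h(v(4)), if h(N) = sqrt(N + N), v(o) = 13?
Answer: -3170 + sqrt(26) ≈ -3164.9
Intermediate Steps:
h(N) = sqrt(2)*sqrt(N) (h(N) = sqrt(2*N) = sqrt(2)*sqrt(N))
-3170 + h(v(4)) = -3170 + sqrt(2)*sqrt(13) = -3170 + sqrt(26)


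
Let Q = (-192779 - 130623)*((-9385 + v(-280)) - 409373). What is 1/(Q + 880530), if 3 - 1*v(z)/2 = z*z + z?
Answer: 1/185954443314 ≈ 5.3777e-12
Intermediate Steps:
v(z) = 6 - 2*z - 2*z**2 (v(z) = 6 - 2*(z*z + z) = 6 - 2*(z**2 + z) = 6 - 2*(z + z**2) = 6 + (-2*z - 2*z**2) = 6 - 2*z - 2*z**2)
Q = 185953562784 (Q = (-192779 - 130623)*((-9385 + (6 - 2*(-280) - 2*(-280)**2)) - 409373) = -323402*((-9385 + (6 + 560 - 2*78400)) - 409373) = -323402*((-9385 + (6 + 560 - 156800)) - 409373) = -323402*((-9385 - 156234) - 409373) = -323402*(-165619 - 409373) = -323402*(-574992) = 185953562784)
1/(Q + 880530) = 1/(185953562784 + 880530) = 1/185954443314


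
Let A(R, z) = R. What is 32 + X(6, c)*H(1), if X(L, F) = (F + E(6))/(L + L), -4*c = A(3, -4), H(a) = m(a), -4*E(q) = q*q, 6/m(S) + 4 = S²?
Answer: 269/8 ≈ 33.625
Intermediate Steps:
m(S) = 6/(-4 + S²)
E(q) = -q²/4 (E(q) = -q*q/4 = -q²/4)
H(a) = 6/(-4 + a²)
c = -¾ (c = -¼*3 = -¾ ≈ -0.75000)
X(L, F) = (-9 + F)/(2*L) (X(L, F) = (F - ¼*6²)/(L + L) = (F - ¼*36)/((2*L)) = (F - 9)*(1/(2*L)) = (-9 + F)*(1/(2*L)) = (-9 + F)/(2*L))
32 + X(6, c)*H(1) = 32 + ((½)*(-9 - ¾)/6)*(6/(-4 + 1²)) = 32 + ((½)*(⅙)*(-39/4))*(6/(-4 + 1)) = 32 - 39/(8*(-3)) = 32 - 39*(-1)/(8*3) = 32 - 13/16*(-2) = 32 + 13/8 = 269/8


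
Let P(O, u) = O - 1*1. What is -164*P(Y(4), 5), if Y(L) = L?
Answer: -492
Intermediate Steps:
P(O, u) = -1 + O (P(O, u) = O - 1 = -1 + O)
-164*P(Y(4), 5) = -164*(-1 + 4) = -164*3 = -492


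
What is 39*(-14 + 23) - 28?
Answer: 323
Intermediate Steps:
39*(-14 + 23) - 28 = 39*9 - 28 = 351 - 28 = 323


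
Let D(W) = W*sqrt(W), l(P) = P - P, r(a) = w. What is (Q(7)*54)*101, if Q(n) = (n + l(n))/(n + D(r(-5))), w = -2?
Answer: 89082/19 + 25452*I*sqrt(2)/19 ≈ 4688.5 + 1894.5*I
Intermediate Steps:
r(a) = -2
l(P) = 0
D(W) = W**(3/2)
Q(n) = n/(n - 2*I*sqrt(2)) (Q(n) = (n + 0)/(n + (-2)**(3/2)) = n/(n - 2*I*sqrt(2)))
(Q(7)*54)*101 = ((7/(7 - 2*I*sqrt(2)))*54)*101 = (378/(7 - 2*I*sqrt(2)))*101 = 38178/(7 - 2*I*sqrt(2))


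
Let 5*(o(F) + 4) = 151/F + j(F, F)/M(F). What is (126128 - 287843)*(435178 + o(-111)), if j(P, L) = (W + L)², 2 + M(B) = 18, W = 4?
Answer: -41675179607083/592 ≈ -7.0397e+10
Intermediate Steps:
M(B) = 16 (M(B) = -2 + 18 = 16)
j(P, L) = (4 + L)²
o(F) = -4 + (4 + F)²/80 + 151/(5*F) (o(F) = -4 + (151/F + (4 + F)²/16)/5 = -4 + ((4 + F)²/80 + 151/(5*F)) = -4 + (4 + F)²/80 + 151/(5*F))
(126128 - 287843)*(435178 + o(-111)) = (126128 - 287843)*(435178 + (1/80)*(2416 - 111*(-320 + (4 - 111)²))/(-111)) = -161715*(435178 + (1/80)*(-1/111)*(2416 - 111*(-320 + (-107)²))) = -161715*(435178 + (1/80)*(-1/111)*(2416 - 111*(-320 + 11449))) = -161715*(435178 + (1/80)*(-1/111)*(2416 - 111*11129)) = -161715*(435178 + (1/80)*(-1/111)*(2416 - 1235319)) = -161715*(435178 + (1/80)*(-1/111)*(-1232903)) = -161715*(435178 + 1232903/8880) = -161715*3865613543/8880 = -41675179607083/592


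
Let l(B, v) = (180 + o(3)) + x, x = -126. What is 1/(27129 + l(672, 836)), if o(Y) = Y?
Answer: 1/27186 ≈ 3.6784e-5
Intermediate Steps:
l(B, v) = 57 (l(B, v) = (180 + 3) - 126 = 183 - 126 = 57)
1/(27129 + l(672, 836)) = 1/(27129 + 57) = 1/27186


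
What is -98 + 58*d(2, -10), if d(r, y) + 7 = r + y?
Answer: -968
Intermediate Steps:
d(r, y) = -7 + r + y (d(r, y) = -7 + (r + y) = -7 + r + y)
-98 + 58*d(2, -10) = -98 + 58*(-7 + 2 - 10) = -98 + 58*(-15) = -98 - 870 = -968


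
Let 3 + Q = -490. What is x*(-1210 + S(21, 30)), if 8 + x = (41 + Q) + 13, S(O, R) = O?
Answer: 531483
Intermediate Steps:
Q = -493 (Q = -3 - 490 = -493)
x = -447 (x = -8 + ((41 - 493) + 13) = -8 + (-452 + 13) = -8 - 439 = -447)
x*(-1210 + S(21, 30)) = -447*(-1210 + 21) = -447*(-1189) = 531483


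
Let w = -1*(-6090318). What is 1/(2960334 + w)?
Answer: 1/9050652 ≈ 1.1049e-7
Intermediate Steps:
w = 6090318
1/(2960334 + w) = 1/(2960334 + 6090318) = 1/9050652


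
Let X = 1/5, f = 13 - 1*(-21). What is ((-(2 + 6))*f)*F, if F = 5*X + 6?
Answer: -1904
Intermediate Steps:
f = 34 (f = 13 + 21 = 34)
X = 1/5 ≈ 0.20000
F = 7 (F = 5*(1/5) + 6 = 1 + 6 = 7)
((-(2 + 6))*f)*F = (-(2 + 6)*34)*7 = (-1*8*34)*7 = -8*34*7 = -272*7 = -1904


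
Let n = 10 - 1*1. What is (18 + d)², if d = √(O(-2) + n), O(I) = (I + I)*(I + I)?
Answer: 529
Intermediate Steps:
O(I) = 4*I² (O(I) = (2*I)*(2*I) = 4*I²)
n = 9 (n = 10 - 1 = 9)
d = 5 (d = √(4*(-2)² + 9) = √(4*4 + 9) = √(16 + 9) = √25 = 5)
(18 + d)² = (18 + 5)² = 23² = 529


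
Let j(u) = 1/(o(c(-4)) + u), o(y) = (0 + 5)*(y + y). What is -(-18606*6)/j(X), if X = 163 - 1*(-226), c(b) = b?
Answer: 38960964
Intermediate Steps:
X = 389 (X = 163 + 226 = 389)
o(y) = 10*y (o(y) = 5*(2*y) = 10*y)
j(u) = 1/(-40 + u) (j(u) = 1/(10*(-4) + u) = 1/(-40 + u))
-(-18606*6)/j(X) = -(-18606*6)/(1/(-40 + 389)) = -(-111636)/(1/349) = -(-111636)/1/349 = -(-111636)*349 = -1*(-38960964) = 38960964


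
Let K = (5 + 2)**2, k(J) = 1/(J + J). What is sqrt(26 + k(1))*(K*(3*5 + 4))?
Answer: 931*sqrt(106)/2 ≈ 4792.6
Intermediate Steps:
k(J) = 1/(2*J)
K = 49 (K = 7**2 = 49)
sqrt(26 + k(1))*(K*(3*5 + 4)) = sqrt(26 + (1/2)/1)*(49*(3*5 + 4)) = sqrt(26 + (1/2)*1)*(49*(15 + 4)) = sqrt(26 + 1/2)*(49*19) = sqrt(53/2)*931 = (sqrt(106)/2)*931 = 931*sqrt(106)/2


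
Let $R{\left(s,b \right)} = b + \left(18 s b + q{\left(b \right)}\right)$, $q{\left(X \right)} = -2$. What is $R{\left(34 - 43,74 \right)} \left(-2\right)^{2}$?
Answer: $-47664$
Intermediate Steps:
$R{\left(s,b \right)} = -2 + b + 18 b s$ ($R{\left(s,b \right)} = b + \left(18 s b - 2\right) = b + \left(18 b s - 2\right) = b + \left(-2 + 18 b s\right) = -2 + b + 18 b s$)
$R{\left(34 - 43,74 \right)} \left(-2\right)^{2} = \left(-2 + 74 + 18 \cdot 74 \left(34 - 43\right)\right) \left(-2\right)^{2} = \left(-2 + 74 + 18 \cdot 74 \left(-9\right)\right) 4 = \left(-2 + 74 - 11988\right) 4 = \left(-11916\right) 4 = -47664$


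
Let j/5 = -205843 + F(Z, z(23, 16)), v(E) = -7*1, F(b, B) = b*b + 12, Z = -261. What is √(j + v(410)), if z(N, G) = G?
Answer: I*√688557 ≈ 829.79*I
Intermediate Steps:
F(b, B) = 12 + b² (F(b, B) = b² + 12 = 12 + b²)
v(E) = -7
j = -688550 (j = 5*(-205843 + (12 + (-261)²)) = 5*(-205843 + (12 + 68121)) = 5*(-205843 + 68133) = 5*(-137710) = -688550)
√(j + v(410)) = √(-688550 - 7) = √(-688557) = I*√688557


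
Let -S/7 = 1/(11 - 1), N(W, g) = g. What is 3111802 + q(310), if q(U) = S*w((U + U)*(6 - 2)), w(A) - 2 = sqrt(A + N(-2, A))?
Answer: 15559003/5 - 14*sqrt(310)/5 ≈ 3.1118e+6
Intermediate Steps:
w(A) = 2 + sqrt(2)*sqrt(A) (w(A) = 2 + sqrt(A + A) = 2 + sqrt(2*A) = 2 + sqrt(2)*sqrt(A))
S = -7/10 (S = -7/(11 - 1) = -7/10 ≈ -0.70000)
q(U) = -7/5 - 14*sqrt(U)/5 (q(U) = -7*(2 + sqrt(2)*sqrt((U + U)*(6 - 2)))/10 = -7*(2 + sqrt(2)*sqrt((2*U)*4))/10 = -7*(2 + sqrt(2)*sqrt(8*U))/10 = -7*(2 + sqrt(2)*(2*sqrt(2)*sqrt(U)))/10 = -7*(2 + 4*sqrt(U))/10 = -7/5 - 14*sqrt(U)/5)
3111802 + q(310) = 3111802 + (-7/5 - 14*sqrt(310)/5) = 15559003/5 - 14*sqrt(310)/5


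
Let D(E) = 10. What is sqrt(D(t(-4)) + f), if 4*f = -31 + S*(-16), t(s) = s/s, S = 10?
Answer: I*sqrt(151)/2 ≈ 6.1441*I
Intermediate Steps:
t(s) = 1
f = -191/4 (f = (-31 + 10*(-16))/4 = (-31 - 160)/4 = (1/4)*(-191) = -191/4 ≈ -47.750)
sqrt(D(t(-4)) + f) = sqrt(10 - 191/4) = sqrt(-151/4) = I*sqrt(151)/2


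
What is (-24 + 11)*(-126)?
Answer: 1638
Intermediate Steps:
(-24 + 11)*(-126) = -13*(-126) = 1638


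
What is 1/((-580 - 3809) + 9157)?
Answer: 1/4768 ≈ 0.00020973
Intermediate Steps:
1/((-580 - 3809) + 9157) = 1/(-4389 + 9157) = 1/4768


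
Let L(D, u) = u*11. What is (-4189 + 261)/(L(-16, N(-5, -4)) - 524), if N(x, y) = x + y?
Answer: 3928/623 ≈ 6.3050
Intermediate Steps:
L(D, u) = 11*u
(-4189 + 261)/(L(-16, N(-5, -4)) - 524) = (-4189 + 261)/(11*(-5 - 4) - 524) = -3928/(11*(-9) - 524) = -3928/(-99 - 524) = -3928/(-623) = -3928*(-1/623) = 3928/623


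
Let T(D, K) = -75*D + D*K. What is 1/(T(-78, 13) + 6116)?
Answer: 1/10952 ≈ 9.1308e-5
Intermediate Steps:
1/(T(-78, 13) + 6116) = 1/(-78*(-75 + 13) + 6116) = 1/(-78*(-62) + 6116) = 1/(4836 + 6116) = 1/10952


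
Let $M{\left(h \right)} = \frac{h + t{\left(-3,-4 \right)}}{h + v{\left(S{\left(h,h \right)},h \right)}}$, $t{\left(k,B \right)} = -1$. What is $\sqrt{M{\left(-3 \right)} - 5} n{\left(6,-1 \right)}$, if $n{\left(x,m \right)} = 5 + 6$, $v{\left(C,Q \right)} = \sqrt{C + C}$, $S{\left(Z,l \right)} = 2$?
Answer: $11 i \approx 11.0 i$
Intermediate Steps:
$v{\left(C,Q \right)} = \sqrt{2} \sqrt{C}$ ($v{\left(C,Q \right)} = \sqrt{2 C} = \sqrt{2} \sqrt{C}$)
$M{\left(h \right)} = \frac{-1 + h}{2 + h}$ ($M{\left(h \right)} = \frac{h - 1}{h + \sqrt{2} \sqrt{2}} = \frac{-1 + h}{h + 2} = \frac{-1 + h}{2 + h}$)
$n{\left(x,m \right)} = 11$
$\sqrt{M{\left(-3 \right)} - 5} n{\left(6,-1 \right)} = \sqrt{\frac{-1 - 3}{2 - 3} - 5} \cdot 11 = \sqrt{\frac{1}{-1} \left(-4\right) - 5} \cdot 11 = \sqrt{\left(-1\right) \left(-4\right) - 5} \cdot 11 = \sqrt{4 - 5} \cdot 11 = \sqrt{-1} \cdot 11 = i 11 = 11 i$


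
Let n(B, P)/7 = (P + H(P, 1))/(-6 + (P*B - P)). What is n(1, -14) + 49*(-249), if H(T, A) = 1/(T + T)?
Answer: -97477/8 ≈ -12185.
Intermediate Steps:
H(T, A) = 1/(2*T)
n(B, P) = 7*(P + 1/(2*P))/(-6 - P + B*P) (n(B, P) = 7*((P + 1/(2*P))/(-6 + (P*B - P))) = 7*((P + 1/(2*P))/(-6 + (B*P - P))) = 7*((P + 1/(2*P))/(-6 + (-P + B*P))) = 7*((P + 1/(2*P))/(-6 - P + B*P)) = 7*(P + 1/(2*P))/(-6 - P + B*P))
n(1, -14) + 49*(-249) = (7/2)*(1 + 2*(-14)²)/(-14*(-6 - 1*(-14) + 1*(-14))) + 49*(-249) = (7/2)*(-1/14)*(1 + 2*196)/(-6 + 14 - 14) - 12201 = (7/2)*(-1/14)*(1 + 392)/(-6) - 12201 = (7/2)*(-1/14)*(-⅙)*393 - 12201 = 131/8 - 12201 = -97477/8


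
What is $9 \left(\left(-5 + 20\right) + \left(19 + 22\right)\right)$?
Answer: $504$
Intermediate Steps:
$9 \left(\left(-5 + 20\right) + \left(19 + 22\right)\right) = 9 \left(15 + 41\right) = 9 \cdot 56 = 504$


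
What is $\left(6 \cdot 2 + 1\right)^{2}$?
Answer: $169$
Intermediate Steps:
$\left(6 \cdot 2 + 1\right)^{2} = \left(12 + 1\right)^{2} = 13^{2} = 169$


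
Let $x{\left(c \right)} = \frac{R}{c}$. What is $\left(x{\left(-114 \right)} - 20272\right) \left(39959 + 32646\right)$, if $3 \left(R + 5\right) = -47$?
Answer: $- \frac{251683853005}{171} \approx -1.4718 \cdot 10^{9}$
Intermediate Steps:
$R = - \frac{62}{3}$ ($R = -5 + \frac{1}{3} \left(-47\right) = -5 - \frac{47}{3} = - \frac{62}{3} \approx -20.667$)
$x{\left(c \right)} = - \frac{62}{3 c}$
$\left(x{\left(-114 \right)} - 20272\right) \left(39959 + 32646\right) = \left(- \frac{62}{3 \left(-114\right)} - 20272\right) \left(39959 + 32646\right) = \left(\left(- \frac{62}{3}\right) \left(- \frac{1}{114}\right) - 20272\right) 72605 = \left(\frac{31}{171} - 20272\right) 72605 = \left(- \frac{3466481}{171}\right) 72605 = - \frac{251683853005}{171}$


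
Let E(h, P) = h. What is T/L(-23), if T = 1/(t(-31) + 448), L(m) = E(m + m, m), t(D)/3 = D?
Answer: -1/16330 ≈ -6.1237e-5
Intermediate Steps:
t(D) = 3*D
L(m) = 2*m (L(m) = m + m = 2*m)
T = 1/355 (T = 1/(3*(-31) + 448) = 1/(-93 + 448) = 1/355 ≈ 0.0028169)
T/L(-23) = 1/(355*((2*(-23)))) = (1/355)/(-46) = (1/355)*(-1/46) = -1/16330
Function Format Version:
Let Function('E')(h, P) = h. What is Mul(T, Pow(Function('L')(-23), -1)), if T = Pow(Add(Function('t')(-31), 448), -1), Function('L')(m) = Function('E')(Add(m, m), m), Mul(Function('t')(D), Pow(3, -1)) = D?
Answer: Rational(-1, 16330) ≈ -6.1237e-5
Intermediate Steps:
Function('t')(D) = Mul(3, D)
Function('L')(m) = Mul(2, m) (Function('L')(m) = Add(m, m) = Mul(2, m))
T = Rational(1, 355) (T = Pow(Add(Mul(3, -31), 448), -1) = Pow(Add(-93, 448), -1) = Pow(355, -1) = Rational(1, 355) ≈ 0.0028169)
Mul(T, Pow(Function('L')(-23), -1)) = Mul(Rational(1, 355), Pow(Mul(2, -23), -1)) = Mul(Rational(1, 355), Pow(-46, -1)) = Mul(Rational(1, 355), Rational(-1, 46)) = Rational(-1, 16330)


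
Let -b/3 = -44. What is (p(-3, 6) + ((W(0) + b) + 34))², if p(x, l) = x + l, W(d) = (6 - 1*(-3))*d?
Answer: 28561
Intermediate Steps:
b = 132 (b = -3*(-44) = 132)
W(d) = 9*d (W(d) = (6 + 3)*d = 9*d)
p(x, l) = l + x
(p(-3, 6) + ((W(0) + b) + 34))² = ((6 - 3) + ((9*0 + 132) + 34))² = (3 + ((0 + 132) + 34))² = (3 + (132 + 34))² = (3 + 166)² = 169² = 28561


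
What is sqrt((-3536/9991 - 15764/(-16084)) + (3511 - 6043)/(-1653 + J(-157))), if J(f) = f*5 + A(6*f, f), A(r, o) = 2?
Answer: sqrt(110776462949539617818)/8155283633 ≈ 1.2906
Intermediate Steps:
J(f) = 2 + 5*f (J(f) = f*5 + 2 = 5*f + 2 = 2 + 5*f)
sqrt((-3536/9991 - 15764/(-16084)) + (3511 - 6043)/(-1653 + J(-157))) = sqrt((-3536/9991 - 15764/(-16084)) + (3511 - 6043)/(-1653 + (2 + 5*(-157)))) = sqrt((-3536*1/9991 - 15764*(-1/16084)) - 2532/(-1653 + (2 - 785))) = sqrt((-3536/9991 + 3941/4021) - 2532/(-1653 - 783)) = sqrt(25156275/40173811 - 2532/(-2436)) = sqrt(25156275/40173811 - 2532*(-1/2436)) = sqrt(25156275/40173811 + 211/203) = sqrt(13583397946/8155283633) = sqrt(110776462949539617818)/8155283633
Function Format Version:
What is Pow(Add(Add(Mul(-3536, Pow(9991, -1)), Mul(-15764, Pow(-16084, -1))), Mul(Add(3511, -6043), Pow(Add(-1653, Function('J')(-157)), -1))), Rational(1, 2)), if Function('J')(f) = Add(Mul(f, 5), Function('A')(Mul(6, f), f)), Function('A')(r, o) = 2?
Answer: Mul(Rational(1, 8155283633), Pow(110776462949539617818, Rational(1, 2))) ≈ 1.2906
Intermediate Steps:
Function('J')(f) = Add(2, Mul(5, f)) (Function('J')(f) = Add(Mul(f, 5), 2) = Add(Mul(5, f), 2) = Add(2, Mul(5, f)))
Pow(Add(Add(Mul(-3536, Pow(9991, -1)), Mul(-15764, Pow(-16084, -1))), Mul(Add(3511, -6043), Pow(Add(-1653, Function('J')(-157)), -1))), Rational(1, 2)) = Pow(Add(Add(Mul(-3536, Pow(9991, -1)), Mul(-15764, Pow(-16084, -1))), Mul(Add(3511, -6043), Pow(Add(-1653, Add(2, Mul(5, -157))), -1))), Rational(1, 2)) = Pow(Add(Add(Mul(-3536, Rational(1, 9991)), Mul(-15764, Rational(-1, 16084))), Mul(-2532, Pow(Add(-1653, Add(2, -785)), -1))), Rational(1, 2)) = Pow(Add(Add(Rational(-3536, 9991), Rational(3941, 4021)), Mul(-2532, Pow(Add(-1653, -783), -1))), Rational(1, 2)) = Pow(Add(Rational(25156275, 40173811), Mul(-2532, Pow(-2436, -1))), Rational(1, 2)) = Pow(Add(Rational(25156275, 40173811), Mul(-2532, Rational(-1, 2436))), Rational(1, 2)) = Pow(Add(Rational(25156275, 40173811), Rational(211, 203)), Rational(1, 2)) = Pow(Rational(13583397946, 8155283633), Rational(1, 2)) = Mul(Rational(1, 8155283633), Pow(110776462949539617818, Rational(1, 2)))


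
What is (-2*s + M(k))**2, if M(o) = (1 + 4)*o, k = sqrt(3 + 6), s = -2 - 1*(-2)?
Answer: 225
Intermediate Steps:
s = 0 (s = -2 + 2 = 0)
k = 3 (k = sqrt(9) = 3)
M(o) = 5*o
(-2*s + M(k))**2 = (-2*0 + 5*3)**2 = (0 + 15)**2 = 15**2 = 225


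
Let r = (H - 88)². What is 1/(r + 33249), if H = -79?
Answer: 1/61138 ≈ 1.6356e-5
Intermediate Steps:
r = 27889 (r = (-79 - 88)² = (-167)² = 27889)
1/(r + 33249) = 1/(27889 + 33249) = 1/61138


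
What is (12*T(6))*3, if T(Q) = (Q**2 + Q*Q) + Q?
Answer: 2808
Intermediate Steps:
T(Q) = Q + 2*Q**2 (T(Q) = (Q**2 + Q**2) + Q = 2*Q**2 + Q = Q + 2*Q**2)
(12*T(6))*3 = (12*(6*(1 + 2*6)))*3 = (12*(6*(1 + 12)))*3 = (12*(6*13))*3 = (12*78)*3 = 936*3 = 2808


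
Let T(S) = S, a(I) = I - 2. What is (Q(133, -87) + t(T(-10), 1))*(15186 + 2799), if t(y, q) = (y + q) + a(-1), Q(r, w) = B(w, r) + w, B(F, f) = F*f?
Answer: -209884950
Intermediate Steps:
a(I) = -2 + I
Q(r, w) = w + r*w (Q(r, w) = w*r + w = r*w + w = w + r*w)
t(y, q) = -3 + q + y (t(y, q) = (y + q) + (-2 - 1) = (q + y) - 3 = -3 + q + y)
(Q(133, -87) + t(T(-10), 1))*(15186 + 2799) = (-87*(1 + 133) + (-3 + 1 - 10))*(15186 + 2799) = (-87*134 - 12)*17985 = (-11658 - 12)*17985 = -11670*17985 = -209884950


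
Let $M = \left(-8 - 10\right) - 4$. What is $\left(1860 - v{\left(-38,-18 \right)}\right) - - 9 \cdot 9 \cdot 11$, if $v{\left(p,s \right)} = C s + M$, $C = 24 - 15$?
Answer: $2935$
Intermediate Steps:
$C = 9$ ($C = 24 - 15 = 9$)
$M = -22$ ($M = -18 - 4 = -22$)
$v{\left(p,s \right)} = -22 + 9 s$ ($v{\left(p,s \right)} = 9 s - 22 = -22 + 9 s$)
$\left(1860 - v{\left(-38,-18 \right)}\right) - - 9 \cdot 9 \cdot 11 = \left(1860 - \left(-22 + 9 \left(-18\right)\right)\right) - - 9 \cdot 9 \cdot 11 = \left(1860 - \left(-22 - 162\right)\right) - - 81 \cdot 11 = \left(1860 - -184\right) - \left(-1\right) 891 = \left(1860 + 184\right) - -891 = 2044 + 891 = 2935$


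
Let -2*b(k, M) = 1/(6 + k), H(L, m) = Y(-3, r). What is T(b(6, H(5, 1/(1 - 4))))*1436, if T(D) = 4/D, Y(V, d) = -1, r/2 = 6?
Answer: -137856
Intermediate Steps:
r = 12 (r = 2*6 = 12)
H(L, m) = -1
b(k, M) = -1/(2*(6 + k))
T(b(6, H(5, 1/(1 - 4))))*1436 = (4/((-1/(12 + 2*6))))*1436 = (4/((-1/(12 + 12))))*1436 = (4/((-1/24)))*1436 = (4/((-1*1/24)))*1436 = (4/(-1/24))*1436 = (4*(-24))*1436 = -96*1436 = -137856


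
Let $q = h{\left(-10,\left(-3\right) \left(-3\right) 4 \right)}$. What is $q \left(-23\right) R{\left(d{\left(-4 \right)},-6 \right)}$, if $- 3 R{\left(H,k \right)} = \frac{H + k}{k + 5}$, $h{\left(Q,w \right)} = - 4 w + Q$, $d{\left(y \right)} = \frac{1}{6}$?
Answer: $- \frac{61985}{9} \approx -6887.2$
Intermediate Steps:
$d{\left(y \right)} = \frac{1}{6}$
$h{\left(Q,w \right)} = Q - 4 w$
$q = -154$ ($q = -10 - 4 \left(-3\right) \left(-3\right) 4 = -10 - 4 \cdot 9 \cdot 4 = -10 - 144 = -154$)
$R{\left(H,k \right)} = - \frac{H + k}{3 \left(5 + k\right)}$ ($R{\left(H,k \right)} = - \frac{\left(H + k\right) \frac{1}{k + 5}}{3} = - \frac{\left(H + k\right) \frac{1}{5 + k}}{3} = - \frac{\frac{1}{5 + k} \left(H + k\right)}{3} = - \frac{H + k}{3 \left(5 + k\right)}$)
$q \left(-23\right) R{\left(d{\left(-4 \right)},-6 \right)} = \left(-154\right) \left(-23\right) \frac{\left(-1\right) \frac{1}{6} - -6}{3 \left(5 - 6\right)} = 3542 \frac{- \frac{1}{6} + 6}{3 \left(-1\right)} = 3542 \cdot \frac{1}{3} \left(-1\right) \frac{35}{6} = 3542 \left(- \frac{35}{18}\right) = - \frac{61985}{9}$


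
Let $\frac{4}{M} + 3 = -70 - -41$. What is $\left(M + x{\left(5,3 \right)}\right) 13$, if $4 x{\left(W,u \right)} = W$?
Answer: $\frac{117}{8} \approx 14.625$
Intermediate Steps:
$M = - \frac{1}{8}$ ($M = \frac{4}{-3 - 29} = \frac{4}{-32} = 4 \left(- \frac{1}{32}\right) = - \frac{1}{8} \approx -0.125$)
$x{\left(W,u \right)} = \frac{W}{4}$
$\left(M + x{\left(5,3 \right)}\right) 13 = \left(- \frac{1}{8} + \frac{1}{4} \cdot 5\right) 13 = \left(- \frac{1}{8} + \frac{5}{4}\right) 13 = \frac{9}{8} \cdot 13 = \frac{117}{8}$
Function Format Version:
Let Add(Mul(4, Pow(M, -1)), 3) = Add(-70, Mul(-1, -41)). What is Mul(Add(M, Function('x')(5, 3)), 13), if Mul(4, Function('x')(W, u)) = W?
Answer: Rational(117, 8) ≈ 14.625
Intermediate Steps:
M = Rational(-1, 8) (M = Mul(4, Pow(Add(-3, Add(-70, Mul(-1, -41))), -1)) = Mul(4, Pow(Add(-3, Add(-70, 41)), -1)) = Mul(4, Pow(Add(-3, -29), -1)) = Mul(4, Pow(-32, -1)) = Mul(4, Rational(-1, 32)) = Rational(-1, 8) ≈ -0.12500)
Function('x')(W, u) = Mul(Rational(1, 4), W)
Mul(Add(M, Function('x')(5, 3)), 13) = Mul(Add(Rational(-1, 8), Mul(Rational(1, 4), 5)), 13) = Mul(Add(Rational(-1, 8), Rational(5, 4)), 13) = Mul(Rational(9, 8), 13) = Rational(117, 8)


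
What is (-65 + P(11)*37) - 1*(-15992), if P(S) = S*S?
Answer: 20404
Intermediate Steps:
P(S) = S²
(-65 + P(11)*37) - 1*(-15992) = (-65 + 11²*37) - 1*(-15992) = (-65 + 121*37) + 15992 = (-65 + 4477) + 15992 = 4412 + 15992 = 20404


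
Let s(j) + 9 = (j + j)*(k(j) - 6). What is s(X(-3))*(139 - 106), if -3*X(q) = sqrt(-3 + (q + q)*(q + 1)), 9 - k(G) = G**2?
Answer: -429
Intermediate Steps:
k(G) = 9 - G**2
X(q) = -sqrt(-3 + 2*q*(1 + q))/3 (X(q) = -sqrt(-3 + (q + q)*(q + 1))/3 = -sqrt(-3 + (2*q)*(1 + q))/3 = -sqrt(-3 + 2*q*(1 + q))/3)
s(j) = -9 + 2*j*(3 - j**2) (s(j) = -9 + (j + j)*((9 - j**2) - 6) = -9 + (2*j)*(3 - j**2) = -9 + 2*j*(3 - j**2))
s(X(-3))*(139 - 106) = (-9 - 2*(-(-3 + 2*(-3) + 2*(-3)**2)**(3/2)/27) + 6*(-sqrt(-3 + 2*(-3) + 2*(-3)**2)/3))*(139 - 106) = (-9 - 2*(-(-3 - 6 + 2*9)**(3/2)/27) + 6*(-sqrt(-3 - 6 + 2*9)/3))*33 = (-9 - 2*(-(-3 - 6 + 18)**(3/2)/27) + 6*(-sqrt(-3 - 6 + 18)/3))*33 = (-9 - 2*(-1*1**3) + 6*(-sqrt(9)/3))*33 = (-9 - 2*(-1/3*3)**3 + 6*(-1/3*3))*33 = (-9 - 2*(-1)**3 + 6*(-1))*33 = (-9 - 2*(-1) - 6)*33 = (-9 + 2 - 6)*33 = -13*33 = -429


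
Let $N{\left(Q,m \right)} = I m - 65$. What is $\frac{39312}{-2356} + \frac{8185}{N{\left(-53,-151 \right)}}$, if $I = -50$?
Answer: $- \frac{13748323}{881733} \approx -15.592$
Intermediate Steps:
$N{\left(Q,m \right)} = -65 - 50 m$ ($N{\left(Q,m \right)} = - 50 m - 65 = -65 - 50 m$)
$\frac{39312}{-2356} + \frac{8185}{N{\left(-53,-151 \right)}} = \frac{39312}{-2356} + \frac{8185}{-65 - -7550} = 39312 \left(- \frac{1}{2356}\right) + \frac{8185}{-65 + 7550} = - \frac{9828}{589} + \frac{8185}{7485} = - \frac{9828}{589} + 8185 \cdot \frac{1}{7485} = - \frac{9828}{589} + \frac{1637}{1497} = - \frac{13748323}{881733}$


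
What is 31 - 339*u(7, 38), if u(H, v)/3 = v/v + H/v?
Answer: -44587/38 ≈ -1173.3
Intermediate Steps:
u(H, v) = 3 + 3*H/v (u(H, v) = 3*(v/v + H/v) = 3*(1 + H/v) = 3 + 3*H/v)
31 - 339*u(7, 38) = 31 - 339*(3 + 3*7/38) = 31 - 339*(3 + 3*7*(1/38)) = 31 - 339*(3 + 21/38) = 31 - 339*135/38 = 31 - 45765/38 = -44587/38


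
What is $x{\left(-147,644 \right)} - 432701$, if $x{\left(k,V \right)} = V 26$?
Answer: $-415957$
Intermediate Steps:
$x{\left(k,V \right)} = 26 V$
$x{\left(-147,644 \right)} - 432701 = 26 \cdot 644 - 432701 = 16744 - 432701 = -415957$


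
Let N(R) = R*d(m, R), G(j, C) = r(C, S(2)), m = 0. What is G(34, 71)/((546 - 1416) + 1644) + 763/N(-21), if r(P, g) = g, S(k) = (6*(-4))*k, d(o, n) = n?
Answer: 4519/2709 ≈ 1.6681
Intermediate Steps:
S(k) = -24*k
G(j, C) = -48 (G(j, C) = -24*2 = -48)
N(R) = R² (N(R) = R*R = R²)
G(34, 71)/((546 - 1416) + 1644) + 763/N(-21) = -48/((546 - 1416) + 1644) + 763/((-21)²) = -48/(-870 + 1644) + 763/441 = -48/774 + 763*(1/441) = -48*1/774 + 109/63 = -8/129 + 109/63 = 4519/2709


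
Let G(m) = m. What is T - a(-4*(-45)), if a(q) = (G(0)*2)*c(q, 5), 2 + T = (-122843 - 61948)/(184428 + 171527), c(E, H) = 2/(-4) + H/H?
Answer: -896701/355955 ≈ -2.5191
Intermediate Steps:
c(E, H) = ½ (c(E, H) = 2*(-¼) + 1 = -½ + 1 = ½)
T = -896701/355955 (T = -2 + (-122843 - 61948)/(184428 + 171527) = -2 - 184791/355955 = -896701/355955 ≈ -2.5191)
a(q) = 0 (a(q) = (0*2)*(½) = 0*(½) = 0)
T - a(-4*(-45)) = -896701/355955 - 1*0 = -896701/355955 + 0 = -896701/355955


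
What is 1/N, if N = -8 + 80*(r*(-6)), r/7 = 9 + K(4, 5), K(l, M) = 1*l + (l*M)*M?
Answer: -1/379688 ≈ -2.6337e-6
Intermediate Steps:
K(l, M) = l + l*M² (K(l, M) = l + (M*l)*M = l + l*M²)
r = 791 (r = 7*(9 + 4*(1 + 5²)) = 7*(9 + 4*(1 + 25)) = 7*(9 + 4*26) = 7*(9 + 104) = 7*113 = 791)
N = -379688 (N = -8 + 80*(791*(-6)) = -8 + 80*(-4746) = -8 - 379680 = -379688)
1/N = 1/(-379688) = -1/379688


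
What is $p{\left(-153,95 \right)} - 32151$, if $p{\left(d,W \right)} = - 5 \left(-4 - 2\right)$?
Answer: $-32121$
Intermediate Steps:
$p{\left(d,W \right)} = 30$ ($p{\left(d,W \right)} = \left(-5\right) \left(-6\right) = 30$)
$p{\left(-153,95 \right)} - 32151 = 30 - 32151 = -32121$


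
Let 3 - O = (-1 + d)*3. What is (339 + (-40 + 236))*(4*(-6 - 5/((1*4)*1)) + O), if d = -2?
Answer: -9095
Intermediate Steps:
O = 12 (O = 3 - (-1 - 2)*3 = 3 - (-3)*3 = 3 - 1*(-9) = 3 + 9 = 12)
(339 + (-40 + 236))*(4*(-6 - 5/((1*4)*1)) + O) = (339 + (-40 + 236))*(4*(-6 - 5/((1*4)*1)) + 12) = (339 + 196)*(4*(-6 - 5/(4*1)) + 12) = 535*(4*(-6 - 5/4) + 12) = 535*(4*(-29/4) + 12) = 535*(-29 + 12) = 535*(-17) = -9095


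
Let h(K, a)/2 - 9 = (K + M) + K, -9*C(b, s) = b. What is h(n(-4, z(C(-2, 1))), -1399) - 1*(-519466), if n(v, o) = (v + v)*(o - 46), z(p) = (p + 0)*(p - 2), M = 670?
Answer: 42307000/81 ≈ 5.2231e+5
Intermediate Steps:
C(b, s) = -b/9
z(p) = p*(-2 + p)
n(v, o) = 2*v*(-46 + o) (n(v, o) = (2*v)*(-46 + o) = 2*v*(-46 + o))
h(K, a) = 1358 + 4*K (h(K, a) = 18 + 2*((K + 670) + K) = 18 + 2*((670 + K) + K) = 18 + 2*(670 + 2*K) = 18 + (1340 + 4*K) = 1358 + 4*K)
h(n(-4, z(C(-2, 1))), -1399) - 1*(-519466) = (1358 + 4*(2*(-4)*(-46 + (-⅑*(-2))*(-2 - ⅑*(-2))))) - 1*(-519466) = (1358 + 4*(2*(-4)*(-46 + 2*(-2 + 2/9)/9))) + 519466 = (1358 + 4*(2*(-4)*(-46 + (2/9)*(-16/9)))) + 519466 = (1358 + 4*(2*(-4)*(-46 - 32/81))) + 519466 = (1358 + 4*(2*(-4)*(-3758/81))) + 519466 = (1358 + 4*(30064/81)) + 519466 = (1358 + 120256/81) + 519466 = 230254/81 + 519466 = 42307000/81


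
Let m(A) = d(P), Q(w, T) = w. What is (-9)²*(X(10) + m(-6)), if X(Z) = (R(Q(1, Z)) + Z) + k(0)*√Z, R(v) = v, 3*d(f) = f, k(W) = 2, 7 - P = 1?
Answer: 1053 + 162*√10 ≈ 1565.3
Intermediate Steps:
P = 6 (P = 7 - 1*1 = 7 - 1 = 6)
d(f) = f/3
m(A) = 2 (m(A) = (⅓)*6 = 2)
X(Z) = 1 + Z + 2*√Z (X(Z) = (1 + Z) + 2*√Z = 1 + Z + 2*√Z)
(-9)²*(X(10) + m(-6)) = (-9)²*((1 + 10 + 2*√10) + 2) = 81*((11 + 2*√10) + 2) = 81*(13 + 2*√10) = 1053 + 162*√10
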